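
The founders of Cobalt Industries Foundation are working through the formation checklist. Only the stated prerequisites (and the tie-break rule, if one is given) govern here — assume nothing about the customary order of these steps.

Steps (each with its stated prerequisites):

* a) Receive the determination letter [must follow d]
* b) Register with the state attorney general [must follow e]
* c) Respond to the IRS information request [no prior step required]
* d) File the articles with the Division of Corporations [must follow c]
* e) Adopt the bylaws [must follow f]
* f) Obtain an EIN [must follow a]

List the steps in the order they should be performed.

c → d → a → f → e → b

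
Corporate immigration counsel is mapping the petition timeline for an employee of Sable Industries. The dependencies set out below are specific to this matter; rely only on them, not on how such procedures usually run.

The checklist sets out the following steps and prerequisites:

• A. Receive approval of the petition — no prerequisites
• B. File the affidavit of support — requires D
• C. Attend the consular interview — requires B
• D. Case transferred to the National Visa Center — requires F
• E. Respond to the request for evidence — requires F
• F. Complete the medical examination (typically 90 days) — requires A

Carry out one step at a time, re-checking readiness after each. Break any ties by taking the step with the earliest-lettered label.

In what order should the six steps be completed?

A, F, D, B, C, E

A has no prerequisites → A first.
That leaves F as the only ready step → F.
D and E are both available; D has the earlier label → D.
B now also ready, so the ready set is {B, E}; B has the earlier label → B.
Now C and E have their prerequisites met. C has the earlier label, so C next.
That leaves E as the only ready step → E.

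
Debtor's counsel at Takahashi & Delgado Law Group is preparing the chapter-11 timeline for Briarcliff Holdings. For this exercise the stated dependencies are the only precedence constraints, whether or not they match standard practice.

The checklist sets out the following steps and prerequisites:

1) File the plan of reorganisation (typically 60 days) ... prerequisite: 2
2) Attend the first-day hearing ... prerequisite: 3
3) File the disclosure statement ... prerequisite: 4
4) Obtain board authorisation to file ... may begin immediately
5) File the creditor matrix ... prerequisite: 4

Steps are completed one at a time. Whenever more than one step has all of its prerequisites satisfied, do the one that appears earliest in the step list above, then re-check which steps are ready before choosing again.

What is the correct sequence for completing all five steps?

4, 3, 2, 1, 5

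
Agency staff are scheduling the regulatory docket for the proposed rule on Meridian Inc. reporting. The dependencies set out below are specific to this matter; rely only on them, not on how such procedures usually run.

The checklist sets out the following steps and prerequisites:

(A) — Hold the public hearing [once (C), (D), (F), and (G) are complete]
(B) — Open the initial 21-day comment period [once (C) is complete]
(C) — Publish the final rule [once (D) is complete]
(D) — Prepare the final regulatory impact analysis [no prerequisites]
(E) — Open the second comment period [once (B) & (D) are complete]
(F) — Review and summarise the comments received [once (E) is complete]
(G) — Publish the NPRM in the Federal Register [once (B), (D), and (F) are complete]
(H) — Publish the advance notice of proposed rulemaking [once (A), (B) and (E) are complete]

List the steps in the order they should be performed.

Only (D) has no prerequisites, so it is first.
(C) is the only step now ready → (C).
Next only (B) has its prerequisites met → (B).
Next only (E) has its prerequisites met → (E).
(F) is the only step now ready → (F).
(G) needed (B), (D) and (F), now all done → (G).
That leaves (A) as the only ready step → (A).
That leaves (H) as the only ready step → (H).

(D), (C), (B), (E), (F), (G), (A), (H)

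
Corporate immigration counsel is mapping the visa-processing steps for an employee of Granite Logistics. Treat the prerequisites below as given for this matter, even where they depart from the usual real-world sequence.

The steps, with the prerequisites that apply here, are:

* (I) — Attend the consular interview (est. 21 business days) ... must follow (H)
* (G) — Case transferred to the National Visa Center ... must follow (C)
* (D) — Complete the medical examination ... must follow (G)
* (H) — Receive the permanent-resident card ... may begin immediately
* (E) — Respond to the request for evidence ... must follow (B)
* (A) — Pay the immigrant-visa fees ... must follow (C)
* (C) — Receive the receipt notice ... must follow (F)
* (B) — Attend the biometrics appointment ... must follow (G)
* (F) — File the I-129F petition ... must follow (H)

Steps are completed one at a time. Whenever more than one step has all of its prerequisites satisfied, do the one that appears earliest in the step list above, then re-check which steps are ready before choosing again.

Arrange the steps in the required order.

(H) (I) (F) (C) (G) (D) (A) (B) (E)

(H) is the only step with nothing outstanding, so it goes first.
(I) and (F) are both available; (I) is listed earlier → (I).
(F) needed (H), now all done → (F).
Next only (C) has its prerequisites met → (C).
Ready: (G) and (A). (G) is listed earlier → (G).
(D) and (B) now also ready, so the ready set is {(D), (A), (B)}; (D) is listed earlier → (D).
(A) and (B) are both available; (A) is listed earlier → (A).
Next only (B) has its prerequisites met → (B).
That leaves (E) as the only ready step → (E).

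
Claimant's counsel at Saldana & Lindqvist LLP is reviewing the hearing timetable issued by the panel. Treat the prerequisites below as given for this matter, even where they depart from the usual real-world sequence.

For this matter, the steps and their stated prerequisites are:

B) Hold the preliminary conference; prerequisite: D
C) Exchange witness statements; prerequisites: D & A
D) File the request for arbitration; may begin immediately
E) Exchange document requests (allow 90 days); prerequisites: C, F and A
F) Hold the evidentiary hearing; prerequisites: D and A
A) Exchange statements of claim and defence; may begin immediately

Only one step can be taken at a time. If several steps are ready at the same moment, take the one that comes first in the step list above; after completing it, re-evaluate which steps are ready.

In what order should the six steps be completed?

D, B, A, C, F, E

D and A have no prerequisites; D is listed earlier, so D is first.
B now also ready, so the ready set is {B, A}; B is listed earlier → B.
Next only A has its prerequisites met → A.
Ready: C and F. C is listed earlier → C.
F needed D and A, now all done → F.
Next only E has its prerequisites met → E.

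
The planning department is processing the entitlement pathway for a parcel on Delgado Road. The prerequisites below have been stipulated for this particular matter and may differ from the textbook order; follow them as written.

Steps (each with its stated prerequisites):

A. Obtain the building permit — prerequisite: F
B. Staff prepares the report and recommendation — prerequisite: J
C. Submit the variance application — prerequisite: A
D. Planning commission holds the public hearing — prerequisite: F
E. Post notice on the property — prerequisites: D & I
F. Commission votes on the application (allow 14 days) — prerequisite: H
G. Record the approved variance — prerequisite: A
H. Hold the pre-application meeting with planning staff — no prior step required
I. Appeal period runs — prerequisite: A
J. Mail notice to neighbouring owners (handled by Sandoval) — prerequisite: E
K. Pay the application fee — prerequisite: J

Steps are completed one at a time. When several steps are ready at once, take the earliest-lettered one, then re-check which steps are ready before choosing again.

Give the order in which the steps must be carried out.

H → F → A → C → D → G → I → E → J → B → K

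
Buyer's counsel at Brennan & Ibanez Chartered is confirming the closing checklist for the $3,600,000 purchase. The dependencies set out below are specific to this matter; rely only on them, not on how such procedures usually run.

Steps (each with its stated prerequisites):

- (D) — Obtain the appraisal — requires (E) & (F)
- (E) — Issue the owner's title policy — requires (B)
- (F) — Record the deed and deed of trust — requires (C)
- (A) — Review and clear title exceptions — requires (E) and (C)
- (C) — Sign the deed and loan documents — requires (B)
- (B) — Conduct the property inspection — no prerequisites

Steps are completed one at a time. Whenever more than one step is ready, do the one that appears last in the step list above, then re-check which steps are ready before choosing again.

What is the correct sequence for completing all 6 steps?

Only (B) has no prerequisites, so it is first.
(C) and (E) are both available; (C) is listed later → (C).
(F) now also ready, so the ready set is {(F), (E)}; (F) is listed later → (F).
Next only (E) has its prerequisites met → (E).
Ready: (A) and (D). (A) is listed later → (A).
(D) needed (F) and (E), now all done → (D).

(B) → (C) → (F) → (E) → (A) → (D)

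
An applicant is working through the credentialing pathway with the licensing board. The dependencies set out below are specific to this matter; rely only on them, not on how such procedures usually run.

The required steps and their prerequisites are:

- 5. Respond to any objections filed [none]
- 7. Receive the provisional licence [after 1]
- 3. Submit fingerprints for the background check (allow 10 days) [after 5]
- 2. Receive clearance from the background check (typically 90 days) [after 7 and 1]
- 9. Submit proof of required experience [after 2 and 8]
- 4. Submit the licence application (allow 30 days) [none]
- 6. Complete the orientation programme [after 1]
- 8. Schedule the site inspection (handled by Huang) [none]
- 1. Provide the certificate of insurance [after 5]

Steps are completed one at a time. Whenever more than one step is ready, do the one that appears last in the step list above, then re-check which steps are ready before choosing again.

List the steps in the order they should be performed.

8, 4, 5, 1, 6, 3, 7, 2, 9

8, 4 and 5 have no prerequisites; 8 is listed later, so 8 is first.
Now 4 and 5 have their prerequisites met. 4 is listed later, so 4 next.
5 is the only step now ready → 5.
Ready: 1 and 3. 1 is listed later → 1.
Now 6, 3 and 7 have their prerequisites met. 6 is listed later, so 6 next.
Ready: 3 and 7. 3 is listed later → 3.
7 is the only step now ready → 7.
2 is the only step now ready → 2.
9 is the only step now ready → 9.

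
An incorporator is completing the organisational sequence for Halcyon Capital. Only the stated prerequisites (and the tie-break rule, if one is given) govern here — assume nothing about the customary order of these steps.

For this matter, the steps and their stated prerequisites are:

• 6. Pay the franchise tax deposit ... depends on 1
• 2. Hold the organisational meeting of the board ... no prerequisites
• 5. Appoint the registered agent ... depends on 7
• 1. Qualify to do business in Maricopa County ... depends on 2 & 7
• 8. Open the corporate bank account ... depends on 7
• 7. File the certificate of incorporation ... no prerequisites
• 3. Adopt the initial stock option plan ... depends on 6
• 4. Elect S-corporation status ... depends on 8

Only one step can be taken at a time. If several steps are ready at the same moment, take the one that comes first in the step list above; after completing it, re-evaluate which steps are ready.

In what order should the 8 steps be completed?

2 and 7 have no prerequisites; 2 is listed earlier, so 2 is first.
7 is the only step now ready → 7.
Now 5, 1 and 8 have their prerequisites met. 5 is listed earlier, so 5 next.
1 and 8 are both available; 1 is listed earlier → 1.
6 now also ready, so the ready set is {6, 8}; 6 is listed earlier → 6.
3 now also ready, so the ready set is {8, 3}; 8 is listed earlier → 8.
4 now also ready, so the ready set is {3, 4}; 3 is listed earlier → 3.
4 needed 8, now all done → 4.

2 → 7 → 5 → 1 → 6 → 8 → 3 → 4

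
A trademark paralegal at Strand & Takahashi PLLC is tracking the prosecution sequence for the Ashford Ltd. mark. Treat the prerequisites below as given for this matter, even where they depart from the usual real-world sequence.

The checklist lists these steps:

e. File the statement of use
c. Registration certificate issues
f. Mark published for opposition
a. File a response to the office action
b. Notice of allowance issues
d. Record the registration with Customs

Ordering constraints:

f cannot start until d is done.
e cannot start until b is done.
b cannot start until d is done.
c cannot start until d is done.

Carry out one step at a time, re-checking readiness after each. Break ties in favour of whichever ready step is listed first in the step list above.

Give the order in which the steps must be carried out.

a and d have no prerequisites; a is listed earlier, so a is first.
That leaves d as the only ready step → d.
Ready: c, f and b. c is listed earlier → c.
Now f and b have their prerequisites met. f is listed earlier, so f next.
b needed d, now all done → b.
e is the only step now ready → e.

a, d, c, f, b, e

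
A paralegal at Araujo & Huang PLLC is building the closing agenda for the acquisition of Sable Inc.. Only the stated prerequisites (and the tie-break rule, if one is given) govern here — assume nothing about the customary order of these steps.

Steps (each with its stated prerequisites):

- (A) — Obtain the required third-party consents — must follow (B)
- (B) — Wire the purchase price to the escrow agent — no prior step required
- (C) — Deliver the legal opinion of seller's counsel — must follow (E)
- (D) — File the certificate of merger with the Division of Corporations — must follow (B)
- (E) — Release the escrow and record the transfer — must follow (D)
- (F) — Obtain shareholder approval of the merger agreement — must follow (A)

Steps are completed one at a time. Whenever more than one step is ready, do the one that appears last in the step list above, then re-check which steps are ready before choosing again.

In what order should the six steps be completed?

(B) (D) (E) (C) (A) (F)

Only (B) has no prerequisites, so it is first.
Now (D) and (A) have their prerequisites met. (D) is listed later, so (D) next.
Ready: (E) and (A). (E) is listed later → (E).
Ready: (C) and (A). (C) is listed later → (C).
(A) needed (B), now all done → (A).
Next only (F) has its prerequisites met → (F).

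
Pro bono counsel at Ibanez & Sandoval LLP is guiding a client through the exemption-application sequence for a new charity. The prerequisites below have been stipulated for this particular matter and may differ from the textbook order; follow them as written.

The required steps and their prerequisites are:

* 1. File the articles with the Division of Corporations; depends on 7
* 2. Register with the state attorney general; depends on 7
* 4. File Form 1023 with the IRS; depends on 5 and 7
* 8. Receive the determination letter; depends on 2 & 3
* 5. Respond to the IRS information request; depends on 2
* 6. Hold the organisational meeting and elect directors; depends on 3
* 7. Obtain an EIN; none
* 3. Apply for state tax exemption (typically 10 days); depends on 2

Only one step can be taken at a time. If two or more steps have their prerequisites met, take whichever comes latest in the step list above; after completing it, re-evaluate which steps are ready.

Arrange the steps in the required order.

7 → 2 → 3 → 6 → 5 → 8 → 4 → 1

7 has no prerequisites → 7 first.
Ready: 2 and 1. 2 is listed later → 2.
3 and 5 now also ready, so the ready set is {3, 5, 1}; 3 is listed later → 3.
Ready: 6, 5, 8 and 1. 6 is listed later → 6.
Ready: 5, 8 and 1. 5 is listed later → 5.
8, 4 and 1 are all available; 8 is listed later → 8.
Ready: 4 and 1. 4 is listed later → 4.
1 needed 7, now all done → 1.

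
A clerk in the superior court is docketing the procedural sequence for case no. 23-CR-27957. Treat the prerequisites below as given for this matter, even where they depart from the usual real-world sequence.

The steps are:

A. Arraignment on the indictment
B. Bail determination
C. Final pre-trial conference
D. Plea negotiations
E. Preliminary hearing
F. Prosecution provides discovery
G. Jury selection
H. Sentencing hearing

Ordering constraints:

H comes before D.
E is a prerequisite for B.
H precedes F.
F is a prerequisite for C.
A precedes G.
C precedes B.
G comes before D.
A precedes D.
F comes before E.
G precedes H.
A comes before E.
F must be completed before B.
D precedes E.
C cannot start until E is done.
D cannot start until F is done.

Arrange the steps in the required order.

A, G, H, F, D, E, C, B

Only A has no prerequisites, so it is first.
That leaves G as the only ready step → G.
H is the only step now ready → H.
F is the only step now ready → F.
D is the only step now ready → D.
E needed A, D and F, now all done → E.
Next only C has its prerequisites met → C.
Next only B has its prerequisites met → B.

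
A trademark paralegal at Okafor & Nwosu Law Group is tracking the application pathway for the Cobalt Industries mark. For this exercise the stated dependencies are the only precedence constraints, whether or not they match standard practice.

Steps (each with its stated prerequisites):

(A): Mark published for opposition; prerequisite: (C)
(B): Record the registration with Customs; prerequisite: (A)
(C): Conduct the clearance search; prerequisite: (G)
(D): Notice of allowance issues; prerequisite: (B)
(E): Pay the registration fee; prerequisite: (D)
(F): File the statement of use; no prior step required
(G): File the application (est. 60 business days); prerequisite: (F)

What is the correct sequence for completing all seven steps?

(F) has no prerequisites → (F) first.
That leaves (G) as the only ready step → (G).
Next only (C) has its prerequisites met → (C).
(A) needed (C), now all done → (A).
(B) needed (A), now all done → (B).
(D) is the only step now ready → (D).
That leaves (E) as the only ready step → (E).

(F), (G), (C), (A), (B), (D), (E)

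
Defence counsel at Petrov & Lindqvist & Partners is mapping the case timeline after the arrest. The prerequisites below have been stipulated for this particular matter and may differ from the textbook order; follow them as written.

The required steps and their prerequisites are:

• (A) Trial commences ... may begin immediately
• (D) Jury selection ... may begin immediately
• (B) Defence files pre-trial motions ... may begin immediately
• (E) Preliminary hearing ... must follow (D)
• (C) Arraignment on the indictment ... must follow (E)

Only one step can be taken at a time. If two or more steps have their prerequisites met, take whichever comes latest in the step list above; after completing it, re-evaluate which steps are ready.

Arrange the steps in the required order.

(B), (D) and (A) have no prerequisites; (B) is listed later, so (B) is first.
(D) and (A) are both available; (D) is listed later → (D).
(E) and (A) are both available; (E) is listed later → (E).
Ready: (C) and (A). (C) is listed later → (C).
(A) is the only step now ready → (A).

(B), (D), (E), (C), (A)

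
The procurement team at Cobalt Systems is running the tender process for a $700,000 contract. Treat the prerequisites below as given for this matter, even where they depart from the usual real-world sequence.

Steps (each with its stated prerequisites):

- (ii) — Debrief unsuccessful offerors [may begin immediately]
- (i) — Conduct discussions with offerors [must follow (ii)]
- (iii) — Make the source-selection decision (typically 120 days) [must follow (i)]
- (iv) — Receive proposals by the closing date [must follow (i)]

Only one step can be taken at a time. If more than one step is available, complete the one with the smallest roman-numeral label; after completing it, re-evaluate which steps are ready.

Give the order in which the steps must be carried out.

(ii), (i), (iii), (iv)

(ii) is the only step with nothing outstanding, so it goes first.
(i) is the only step now ready → (i).
Now (iii) and (iv) have their prerequisites met. (iii) has the earlier label, so (iii) next.
That leaves (iv) as the only ready step → (iv).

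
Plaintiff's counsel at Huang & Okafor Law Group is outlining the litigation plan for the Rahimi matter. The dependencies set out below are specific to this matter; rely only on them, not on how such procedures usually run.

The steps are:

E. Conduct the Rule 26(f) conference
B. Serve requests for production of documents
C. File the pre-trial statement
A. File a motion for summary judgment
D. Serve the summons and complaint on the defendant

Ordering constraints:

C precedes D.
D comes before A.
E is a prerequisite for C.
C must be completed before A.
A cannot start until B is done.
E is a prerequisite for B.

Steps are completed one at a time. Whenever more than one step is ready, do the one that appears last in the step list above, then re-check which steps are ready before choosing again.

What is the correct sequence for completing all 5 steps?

Only E has no prerequisites, so it is first.
C and B are both available; C is listed later → C.
D now also ready, so the ready set is {D, B}; D is listed later → D.
B needed E, now all done → B.
A needed D, C and B, now all done → A.

E, C, D, B, A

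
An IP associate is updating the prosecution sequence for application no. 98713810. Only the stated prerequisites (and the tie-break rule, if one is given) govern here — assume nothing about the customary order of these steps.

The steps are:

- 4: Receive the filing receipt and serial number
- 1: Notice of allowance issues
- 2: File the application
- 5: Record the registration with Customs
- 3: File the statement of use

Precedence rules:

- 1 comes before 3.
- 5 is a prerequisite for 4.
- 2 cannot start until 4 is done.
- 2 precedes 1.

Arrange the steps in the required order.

5 4 2 1 3

Only 5 has no prerequisites, so it is first.
That leaves 4 as the only ready step → 4.
2 needed 4, now all done → 2.
That leaves 1 as the only ready step → 1.
3 needed 1, now all done → 3.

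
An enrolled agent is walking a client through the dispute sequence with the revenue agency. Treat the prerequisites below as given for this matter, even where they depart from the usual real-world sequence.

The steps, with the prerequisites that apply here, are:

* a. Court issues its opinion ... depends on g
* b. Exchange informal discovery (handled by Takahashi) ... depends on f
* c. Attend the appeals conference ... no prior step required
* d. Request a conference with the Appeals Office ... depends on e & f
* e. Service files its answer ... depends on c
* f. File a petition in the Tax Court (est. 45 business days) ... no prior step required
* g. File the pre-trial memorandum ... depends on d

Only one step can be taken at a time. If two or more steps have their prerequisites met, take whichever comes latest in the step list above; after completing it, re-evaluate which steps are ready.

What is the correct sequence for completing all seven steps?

Nothing is required for f and c. f is listed later → f first.
c and b are both available; c is listed later → c.
e and b are both available; e is listed later → e.
Ready: d and b. d is listed later → d.
Now g and b have their prerequisites met. g is listed later, so g next.
a now also ready, so the ready set is {b, a}; b is listed later → b.
a needed g, now all done → a.

f c e d g b a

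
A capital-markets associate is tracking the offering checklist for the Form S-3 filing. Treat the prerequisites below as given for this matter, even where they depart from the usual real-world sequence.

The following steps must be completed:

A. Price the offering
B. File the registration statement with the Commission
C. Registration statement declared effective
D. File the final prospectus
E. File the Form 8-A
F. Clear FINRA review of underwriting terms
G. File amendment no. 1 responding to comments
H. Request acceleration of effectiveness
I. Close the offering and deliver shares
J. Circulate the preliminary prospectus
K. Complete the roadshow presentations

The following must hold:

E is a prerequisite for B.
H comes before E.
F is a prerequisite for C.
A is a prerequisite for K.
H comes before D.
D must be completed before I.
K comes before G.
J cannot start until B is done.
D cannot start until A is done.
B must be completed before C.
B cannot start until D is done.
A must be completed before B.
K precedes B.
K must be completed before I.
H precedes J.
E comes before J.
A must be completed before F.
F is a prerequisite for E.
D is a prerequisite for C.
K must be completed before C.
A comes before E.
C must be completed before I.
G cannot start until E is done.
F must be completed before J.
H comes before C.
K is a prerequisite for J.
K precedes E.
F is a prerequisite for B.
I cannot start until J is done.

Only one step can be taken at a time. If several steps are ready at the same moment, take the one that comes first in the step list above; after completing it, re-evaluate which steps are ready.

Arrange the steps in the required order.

Nothing is required for A and H. A is listed earlier → A first.
F and K now also ready, so the ready set is {F, H, K}; F is listed earlier → F.
H and K are both available; H is listed earlier → H.
Now D and K have their prerequisites met. D is listed earlier, so D next.
That leaves K as the only ready step → K.
That leaves E as the only ready step → E.
B and G are both available; B is listed earlier → B.
C and J now also ready, so the ready set is {C, G, J}; C is listed earlier → C.
G and J are both available; G is listed earlier → G.
That leaves J as the only ready step → J.
I needed C, D, J and K, now all done → I.

A, F, H, D, K, E, B, C, G, J, I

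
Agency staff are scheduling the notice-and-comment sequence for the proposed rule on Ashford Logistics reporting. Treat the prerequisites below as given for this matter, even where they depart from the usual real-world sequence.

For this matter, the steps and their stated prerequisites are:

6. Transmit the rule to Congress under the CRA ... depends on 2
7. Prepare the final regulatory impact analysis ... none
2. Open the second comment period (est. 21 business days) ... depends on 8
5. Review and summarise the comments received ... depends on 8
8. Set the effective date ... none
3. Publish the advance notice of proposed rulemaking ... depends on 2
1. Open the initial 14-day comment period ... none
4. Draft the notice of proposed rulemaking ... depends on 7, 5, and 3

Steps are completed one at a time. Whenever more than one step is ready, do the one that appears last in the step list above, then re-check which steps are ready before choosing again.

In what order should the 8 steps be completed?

1 8 5 2 3 7 4 6

1, 8 and 7 have no prerequisites; 1 is listed later, so 1 is first.
Ready: 8 and 7. 8 is listed later → 8.
Now 5, 2 and 7 have their prerequisites met. 5 is listed later, so 5 next.
2 and 7 are both available; 2 is listed later → 2.
Ready: 3, 7 and 6. 3 is listed later → 3.
7 and 6 are both available; 7 is listed later → 7.
4 now also ready, so the ready set is {4, 6}; 4 is listed later → 4.
That leaves 6 as the only ready step → 6.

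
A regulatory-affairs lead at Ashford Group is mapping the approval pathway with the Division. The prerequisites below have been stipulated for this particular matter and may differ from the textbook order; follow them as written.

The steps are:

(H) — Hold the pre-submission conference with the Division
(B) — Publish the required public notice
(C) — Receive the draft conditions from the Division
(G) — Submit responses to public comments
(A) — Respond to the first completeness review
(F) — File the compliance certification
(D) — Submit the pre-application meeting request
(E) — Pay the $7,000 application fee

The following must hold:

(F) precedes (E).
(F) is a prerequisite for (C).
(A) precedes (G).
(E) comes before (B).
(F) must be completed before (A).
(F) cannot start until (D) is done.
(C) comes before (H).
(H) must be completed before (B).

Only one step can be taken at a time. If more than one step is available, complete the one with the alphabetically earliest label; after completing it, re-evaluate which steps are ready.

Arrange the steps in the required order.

(D) → (F) → (A) → (C) → (E) → (G) → (H) → (B)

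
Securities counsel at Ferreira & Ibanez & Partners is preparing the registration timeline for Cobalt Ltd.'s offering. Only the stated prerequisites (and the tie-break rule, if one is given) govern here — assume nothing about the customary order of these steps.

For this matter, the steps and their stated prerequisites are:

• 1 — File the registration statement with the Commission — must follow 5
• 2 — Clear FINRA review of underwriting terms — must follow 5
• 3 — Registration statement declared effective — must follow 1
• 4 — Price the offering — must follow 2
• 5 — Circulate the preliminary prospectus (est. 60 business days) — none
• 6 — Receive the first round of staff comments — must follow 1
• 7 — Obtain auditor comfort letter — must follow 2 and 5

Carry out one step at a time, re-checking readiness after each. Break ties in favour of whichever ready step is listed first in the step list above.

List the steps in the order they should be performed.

5 → 1 → 2 → 3 → 4 → 6 → 7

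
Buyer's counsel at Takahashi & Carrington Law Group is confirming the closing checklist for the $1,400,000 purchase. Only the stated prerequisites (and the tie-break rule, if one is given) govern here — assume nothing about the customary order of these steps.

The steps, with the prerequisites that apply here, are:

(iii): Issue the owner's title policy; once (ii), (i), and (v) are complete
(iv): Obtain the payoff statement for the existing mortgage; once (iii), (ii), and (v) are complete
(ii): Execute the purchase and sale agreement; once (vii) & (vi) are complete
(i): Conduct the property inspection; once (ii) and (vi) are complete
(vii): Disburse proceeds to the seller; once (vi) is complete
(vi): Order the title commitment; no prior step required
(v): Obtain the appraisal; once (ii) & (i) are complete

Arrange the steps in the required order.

(vi), (vii), (ii), (i), (v), (iii), (iv)

(vi) has no prerequisites → (vi) first.
Next only (vii) has its prerequisites met → (vii).
(ii) is the only step now ready → (ii).
That leaves (i) as the only ready step → (i).
(v) needed (ii) and (i), now all done → (v).
(iii) is the only step now ready → (iii).
That leaves (iv) as the only ready step → (iv).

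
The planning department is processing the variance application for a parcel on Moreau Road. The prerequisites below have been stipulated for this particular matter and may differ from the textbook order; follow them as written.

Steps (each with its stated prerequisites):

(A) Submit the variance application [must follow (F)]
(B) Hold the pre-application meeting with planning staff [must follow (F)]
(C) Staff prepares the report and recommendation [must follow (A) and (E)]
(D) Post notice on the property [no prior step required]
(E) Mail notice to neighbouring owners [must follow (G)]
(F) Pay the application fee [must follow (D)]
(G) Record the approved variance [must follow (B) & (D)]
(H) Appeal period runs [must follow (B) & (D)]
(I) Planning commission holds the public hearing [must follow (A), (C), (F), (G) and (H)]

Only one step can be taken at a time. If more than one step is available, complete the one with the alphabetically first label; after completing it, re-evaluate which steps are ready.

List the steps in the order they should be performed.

(D) → (F) → (A) → (B) → (G) → (E) → (C) → (H) → (I)

Only (D) has no prerequisites, so it is first.
(F) needed (D), now all done → (F).
Ready: (A) and (B). (A) has the earlier label → (A).
That leaves (B) as the only ready step → (B).
(G) and (H) are both available; (G) has the earlier label → (G).
(E) now also ready, so the ready set is {(E), (H)}; (E) has the earlier label → (E).
Now (C) and (H) have their prerequisites met. (C) has the earlier label, so (C) next.
That leaves (H) as the only ready step → (H).
Next only (I) has its prerequisites met → (I).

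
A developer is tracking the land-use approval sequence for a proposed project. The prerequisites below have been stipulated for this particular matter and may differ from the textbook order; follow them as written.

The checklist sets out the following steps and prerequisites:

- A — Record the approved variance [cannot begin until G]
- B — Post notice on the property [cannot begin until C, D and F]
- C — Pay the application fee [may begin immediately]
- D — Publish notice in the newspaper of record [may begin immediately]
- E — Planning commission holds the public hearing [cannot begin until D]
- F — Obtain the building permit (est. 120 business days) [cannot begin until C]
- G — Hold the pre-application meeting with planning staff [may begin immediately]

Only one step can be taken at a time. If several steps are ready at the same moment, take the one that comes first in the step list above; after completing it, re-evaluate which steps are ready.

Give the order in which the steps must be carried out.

C → D → E → F → B → G → A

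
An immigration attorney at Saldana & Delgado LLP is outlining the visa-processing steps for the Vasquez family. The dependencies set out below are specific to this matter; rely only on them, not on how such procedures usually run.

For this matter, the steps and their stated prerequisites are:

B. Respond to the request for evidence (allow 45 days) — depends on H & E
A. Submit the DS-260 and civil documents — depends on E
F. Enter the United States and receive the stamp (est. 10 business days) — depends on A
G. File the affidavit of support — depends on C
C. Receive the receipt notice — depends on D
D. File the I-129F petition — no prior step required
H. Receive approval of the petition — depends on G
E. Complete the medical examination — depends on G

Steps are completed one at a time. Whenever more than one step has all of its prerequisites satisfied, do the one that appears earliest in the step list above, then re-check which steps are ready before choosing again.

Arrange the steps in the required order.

D is the only step with nothing outstanding, so it goes first.
Next only C has its prerequisites met → C.
That leaves G as the only ready step → G.
Ready: H and E. H is listed earlier → H.
Next only E has its prerequisites met → E.
B and A are both available; B is listed earlier → B.
A needed E, now all done → A.
That leaves F as the only ready step → F.

D → C → G → H → E → B → A → F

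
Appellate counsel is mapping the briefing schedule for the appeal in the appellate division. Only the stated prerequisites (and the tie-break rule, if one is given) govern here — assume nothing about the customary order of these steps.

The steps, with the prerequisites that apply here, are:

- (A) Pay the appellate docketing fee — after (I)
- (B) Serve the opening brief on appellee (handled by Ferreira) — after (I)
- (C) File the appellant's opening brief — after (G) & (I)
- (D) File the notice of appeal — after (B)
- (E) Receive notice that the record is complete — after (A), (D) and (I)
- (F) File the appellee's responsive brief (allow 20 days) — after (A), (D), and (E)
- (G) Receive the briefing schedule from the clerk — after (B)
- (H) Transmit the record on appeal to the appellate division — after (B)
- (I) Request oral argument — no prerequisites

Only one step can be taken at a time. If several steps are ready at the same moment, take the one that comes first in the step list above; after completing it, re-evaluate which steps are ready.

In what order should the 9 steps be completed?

(I), (A), (B), (D), (E), (F), (G), (C), (H)

(I) has no prerequisites → (I) first.
Now (A) and (B) have their prerequisites met. (A) is listed earlier, so (A) next.
(B) needed (I), now all done → (B).
Ready: (D), (G) and (H). (D) is listed earlier → (D).
(E) now also ready, so the ready set is {(E), (G), (H)}; (E) is listed earlier → (E).
(F), (G) and (H) are all available; (F) is listed earlier → (F).
Ready: (G) and (H). (G) is listed earlier → (G).
(C) now also ready, so the ready set is {(C), (H)}; (C) is listed earlier → (C).
(H) is the only step now ready → (H).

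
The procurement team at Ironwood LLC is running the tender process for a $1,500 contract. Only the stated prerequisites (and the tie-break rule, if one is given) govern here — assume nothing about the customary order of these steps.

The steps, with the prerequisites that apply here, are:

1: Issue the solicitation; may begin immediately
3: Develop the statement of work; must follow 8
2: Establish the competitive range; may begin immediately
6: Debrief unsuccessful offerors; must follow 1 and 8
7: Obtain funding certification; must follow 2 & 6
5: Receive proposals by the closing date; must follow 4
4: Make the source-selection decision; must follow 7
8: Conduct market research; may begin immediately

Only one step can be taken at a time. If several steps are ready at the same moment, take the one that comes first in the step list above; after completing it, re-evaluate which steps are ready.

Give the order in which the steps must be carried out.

1 → 2 → 8 → 3 → 6 → 7 → 4 → 5

1, 2 and 8 have no prerequisites; 1 is listed earlier, so 1 is first.
Ready: 2 and 8. 2 is listed earlier → 2.
Next only 8 has its prerequisites met → 8.
Now 3 and 6 have their prerequisites met. 3 is listed earlier, so 3 next.
6 needed 1 and 8, now all done → 6.
That leaves 7 as the only ready step → 7.
Next only 4 has its prerequisites met → 4.
That leaves 5 as the only ready step → 5.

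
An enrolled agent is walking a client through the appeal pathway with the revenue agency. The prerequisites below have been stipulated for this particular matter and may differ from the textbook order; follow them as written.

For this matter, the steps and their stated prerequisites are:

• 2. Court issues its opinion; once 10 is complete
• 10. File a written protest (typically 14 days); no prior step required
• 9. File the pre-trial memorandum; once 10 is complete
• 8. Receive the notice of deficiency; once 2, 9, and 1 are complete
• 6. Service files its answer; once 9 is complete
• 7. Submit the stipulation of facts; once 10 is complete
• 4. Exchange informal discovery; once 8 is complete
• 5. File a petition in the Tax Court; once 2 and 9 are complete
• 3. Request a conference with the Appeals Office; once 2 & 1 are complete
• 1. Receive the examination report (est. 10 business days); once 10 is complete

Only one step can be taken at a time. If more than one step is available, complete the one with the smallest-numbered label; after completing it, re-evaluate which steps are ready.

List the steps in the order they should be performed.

10 1 2 3 7 9 5 6 8 4

10 is the only step with nothing outstanding, so it goes first.
Ready: 1, 2, 7 and 9. 1 has the earlier label → 1.
Now 2, 7 and 9 have their prerequisites met. 2 has the earlier label, so 2 next.
Now 3, 7 and 9 have their prerequisites met. 3 has the earlier label, so 3 next.
Now 7 and 9 have their prerequisites met. 7 has the earlier label, so 7 next.
9 needed 10, now all done → 9.
Ready: 5, 6 and 8. 5 has the earlier label → 5.
6 and 8 are both available; 6 has the earlier label → 6.
That leaves 8 as the only ready step → 8.
That leaves 4 as the only ready step → 4.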